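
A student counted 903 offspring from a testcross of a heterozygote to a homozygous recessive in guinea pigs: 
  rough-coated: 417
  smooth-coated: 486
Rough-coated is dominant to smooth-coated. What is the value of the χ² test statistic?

5.272

A testcross of a heterozygote (Aa × aa) gives a 1:1 phenotypic ratio.
Total ratio parts = 2. Expected numbers out of 903:
  rough-coated: 903 × 1/2 = 451.5
  smooth-coated: 903 × 1/2 = 451.5
χ² = Σ (O − E)² / E
  rough-coated: (417 − 451.5)² / 451.5 = 2.6362
  smooth-coated: (486 − 451.5)² / 451.5 = 2.6362
χ² = 2.6362 + 2.6362 = 5.2724 ≈ 5.272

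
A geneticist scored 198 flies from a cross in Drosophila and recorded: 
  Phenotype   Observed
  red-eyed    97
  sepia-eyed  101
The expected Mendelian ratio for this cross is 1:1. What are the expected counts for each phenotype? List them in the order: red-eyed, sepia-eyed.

Total ratio parts = 2. Expected numbers out of 198:
  red-eyed: 198 × 1/2 = 99
  sepia-eyed: 198 × 1/2 = 99

99, 99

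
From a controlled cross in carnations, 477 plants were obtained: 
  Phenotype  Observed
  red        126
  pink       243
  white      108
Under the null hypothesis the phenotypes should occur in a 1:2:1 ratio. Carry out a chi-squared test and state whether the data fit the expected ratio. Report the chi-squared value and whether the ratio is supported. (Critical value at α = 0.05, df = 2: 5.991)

Under the 1:2:1 hypothesis (Σ ratio = 4, N = 477):
  red: 477 × 1/4 = 119.25
  pink: 477 × 2/4 = 238.5
  white: 477 × 1/4 = 119.25
χ² = Σ (O − E)² / E
  red: (126 − 119.25)² / 119.25 = 0.3821
  pink: (243 − 238.5)² / 238.5 = 0.0849
  white: (108 − 119.25)² / 119.25 = 1.0613
χ² = 0.3821 + 0.0849 + 1.0613 = 1.5283 ≈ 1.528
Degrees of freedom = 3 − 1 = 2; critical value at α = 0.05 is 5.991.
Since 1.528 < 5.991, we fail to reject the null hypothesis — the data are consistent with the 1:2:1 ratio.

1.528; consistent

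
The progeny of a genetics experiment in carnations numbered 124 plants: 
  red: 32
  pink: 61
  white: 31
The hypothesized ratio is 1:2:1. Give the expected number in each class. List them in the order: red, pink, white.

31, 62, 31

Total ratio parts = 4. Expected numbers out of 124:
  red: 124 × 1/4 = 31
  pink: 124 × 2/4 = 62
  white: 124 × 1/4 = 31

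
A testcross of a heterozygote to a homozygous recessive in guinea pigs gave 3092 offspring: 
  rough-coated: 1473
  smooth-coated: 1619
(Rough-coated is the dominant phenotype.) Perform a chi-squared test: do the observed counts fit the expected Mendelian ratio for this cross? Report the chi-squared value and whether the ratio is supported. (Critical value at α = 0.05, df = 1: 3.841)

A testcross of a heterozygote (Aa × aa) gives a 1:1 phenotypic ratio.
Expected counts for N = 3092 under a 1:1 ratio (total parts = 2):
  rough-coated: 3092 × 1/2 = 1546
  smooth-coated: 3092 × 1/2 = 1546
χ² = Σ (O − E)² / E
  rough-coated: (1473 − 1546)² / 1546 = 3.4470
  smooth-coated: (1619 − 1546)² / 1546 = 3.4470
χ² = 3.4470 + 3.4470 = 6.894
Degrees of freedom = 2 − 1 = 1; critical value at α = 0.05 is 3.841.
Since 6.894 > 3.841, we reject the null hypothesis — the data do not fit the 1:1 ratio.

6.894; not consistent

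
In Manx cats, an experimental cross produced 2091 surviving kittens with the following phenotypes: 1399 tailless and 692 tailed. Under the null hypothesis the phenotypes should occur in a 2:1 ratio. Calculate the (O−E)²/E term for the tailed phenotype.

0.036

The 2:1 ratio has 3 parts, so with N = 2091 the expected counts are:
  tailless: 2091 × 2/3 = 1394
  tailed: 2091 × 1/3 = 697
Contribution of tailed: (692 − 697)² / 697 = 0.0359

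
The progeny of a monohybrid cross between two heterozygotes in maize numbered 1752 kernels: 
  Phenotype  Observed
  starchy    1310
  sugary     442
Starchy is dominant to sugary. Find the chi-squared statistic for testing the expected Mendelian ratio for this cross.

For a monohybrid cross between heterozygotes with complete dominance, the expected phenotypic ratio is 3:1.
The 3:1 ratio has 4 parts, so with N = 1752 the expected counts are:
  starchy: 1752 × 3/4 = 1314
  sugary: 1752 × 1/4 = 438
χ² = Σ (O − E)² / E
  starchy: (1310 − 1314)² / 1314 = 0.0122
  sugary: (442 − 438)² / 438 = 0.0365
χ² = 0.0122 + 0.0365 = 0.0487 ≈ 0.049

0.049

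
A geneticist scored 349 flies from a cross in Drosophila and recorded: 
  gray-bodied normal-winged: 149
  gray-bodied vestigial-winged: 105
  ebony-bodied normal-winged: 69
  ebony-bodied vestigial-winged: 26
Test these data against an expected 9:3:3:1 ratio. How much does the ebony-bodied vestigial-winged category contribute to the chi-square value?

Expected counts for N = 349 under a 9:3:3:1 ratio (total parts = 16):
  gray-bodied normal-winged: 349 × 9/16 = 196.3125
  gray-bodied vestigial-winged: 349 × 3/16 = 65.4375
  ebony-bodied normal-winged: 349 × 3/16 = 65.4375
  ebony-bodied vestigial-winged: 349 × 1/16 = 21.8125
Contribution of ebony-bodied vestigial-winged: (26 − 21.8125)² / 21.8125 = 0.8039

0.804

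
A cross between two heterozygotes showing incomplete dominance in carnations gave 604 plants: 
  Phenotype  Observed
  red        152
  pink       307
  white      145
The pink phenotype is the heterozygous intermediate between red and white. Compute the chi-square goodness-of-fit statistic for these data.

0.328

With incomplete dominance, a heterozygote × heterozygote cross gives a 1:2:1 phenotypic ratio.
Expected counts for N = 604 under a 1:2:1 ratio (total parts = 4):
  red: 604 × 1/4 = 151
  pink: 604 × 2/4 = 302
  white: 604 × 1/4 = 151
χ² = Σ (O − E)² / E
  red: (152 − 151)² / 151 = 0.0066
  pink: (307 − 302)² / 302 = 0.0828
  white: (145 − 151)² / 151 = 0.2384
χ² = 0.0066 + 0.0828 + 0.2384 = 0.3278 ≈ 0.328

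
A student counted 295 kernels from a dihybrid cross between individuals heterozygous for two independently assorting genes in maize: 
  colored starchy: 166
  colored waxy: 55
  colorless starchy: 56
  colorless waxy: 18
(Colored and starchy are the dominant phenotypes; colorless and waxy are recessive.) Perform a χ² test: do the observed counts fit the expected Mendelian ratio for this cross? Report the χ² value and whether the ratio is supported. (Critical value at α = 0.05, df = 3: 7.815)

A dihybrid F₂ with independent assortment and complete dominance at both loci gives a 9:3:3:1 phenotypic ratio.
Expected counts for N = 295 under a 9:3:3:1 ratio (total parts = 16):
  colored starchy: 295 × 9/16 = 165.9375
  colored waxy: 295 × 3/16 = 55.3125
  colorless starchy: 295 × 3/16 = 55.3125
  colorless waxy: 295 × 1/16 = 18.4375
χ² = Σ (O − E)² / E
  colored starchy: (166 − 165.9375)² / 165.9375 = 0.0000
  colored waxy: (55 − 55.3125)² / 55.3125 = 0.0018
  colorless starchy: (56 − 55.3125)² / 55.3125 = 0.0085
  colorless waxy: (18 − 18.4375)² / 18.4375 = 0.0104
χ² = 0.0000 + 0.0018 + 0.0085 + 0.0104 = 0.0207 ≈ 0.021
Degrees of freedom = 4 − 1 = 3; critical value at α = 0.05 is 7.815.
Since 0.021 < 7.815, we fail to reject the null hypothesis — the data are consistent with the 9:3:3:1 ratio.

0.021; consistent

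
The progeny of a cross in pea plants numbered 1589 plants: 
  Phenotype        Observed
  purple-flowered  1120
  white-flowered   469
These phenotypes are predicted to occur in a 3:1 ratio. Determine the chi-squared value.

Under the 3:1 hypothesis (Σ ratio = 4, N = 1589):
  purple-flowered: 1589 × 3/4 = 1191.75
  white-flowered: 1589 × 1/4 = 397.25
χ² = Σ (O − E)² / E
  purple-flowered: (1120 − 1191.75)² / 1191.75 = 4.3198
  white-flowered: (469 − 397.25)² / 397.25 = 12.9593
χ² = 4.3198 + 12.9593 = 17.2791 ≈ 17.279

17.279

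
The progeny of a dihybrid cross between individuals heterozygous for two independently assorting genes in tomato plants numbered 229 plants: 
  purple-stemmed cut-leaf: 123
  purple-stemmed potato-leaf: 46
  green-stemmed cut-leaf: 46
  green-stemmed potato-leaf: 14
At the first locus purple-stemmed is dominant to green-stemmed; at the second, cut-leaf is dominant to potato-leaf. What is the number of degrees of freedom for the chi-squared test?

3

A dihybrid F₂ with independent assortment and complete dominance at both loci gives a 9:3:3:1 phenotypic ratio.
A goodness-of-fit test with 4 phenotype classes has df = 4 − 1 = 3.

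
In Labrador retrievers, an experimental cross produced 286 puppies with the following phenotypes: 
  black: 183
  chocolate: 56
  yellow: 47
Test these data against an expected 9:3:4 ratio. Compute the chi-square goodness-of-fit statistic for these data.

Total ratio parts = 16. Expected numbers out of 286:
  black: 286 × 9/16 = 160.875
  chocolate: 286 × 3/16 = 53.625
  yellow: 286 × 4/16 = 71.5
χ² = Σ (O − E)² / E
  black: (183 − 160.875)² / 160.875 = 3.0428
  chocolate: (56 − 53.625)² / 53.625 = 0.1052
  yellow: (47 − 71.5)² / 71.5 = 8.3951
χ² = 3.0428 + 0.1052 + 8.3951 = 11.5431 ≈ 11.543

11.543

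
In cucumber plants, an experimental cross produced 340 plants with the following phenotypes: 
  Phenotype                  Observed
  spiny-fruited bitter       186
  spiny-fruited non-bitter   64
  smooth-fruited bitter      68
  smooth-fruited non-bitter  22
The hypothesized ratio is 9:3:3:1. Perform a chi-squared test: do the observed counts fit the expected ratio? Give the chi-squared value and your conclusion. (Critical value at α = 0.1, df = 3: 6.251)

Expected counts for N = 340 under a 9:3:3:1 ratio (total parts = 16):
  spiny-fruited bitter: 340 × 9/16 = 191.25
  spiny-fruited non-bitter: 340 × 3/16 = 63.75
  smooth-fruited bitter: 340 × 3/16 = 63.75
  smooth-fruited non-bitter: 340 × 1/16 = 21.25
χ² = Σ (O − E)² / E
  spiny-fruited bitter: (186 − 191.25)² / 191.25 = 0.1441
  spiny-fruited non-bitter: (64 − 63.75)² / 63.75 = 0.0010
  smooth-fruited bitter: (68 − 63.75)² / 63.75 = 0.2833
  smooth-fruited non-bitter: (22 − 21.25)² / 21.25 = 0.0265
χ² = 0.1441 + 0.0010 + 0.2833 + 0.0265 = 0.4549 ≈ 0.455
Degrees of freedom = 4 − 1 = 3; critical value at α = 0.1 is 6.251.
Since 0.455 < 6.251, we fail to reject the null hypothesis — the data are consistent with the 9:3:3:1 ratio.

0.455; consistent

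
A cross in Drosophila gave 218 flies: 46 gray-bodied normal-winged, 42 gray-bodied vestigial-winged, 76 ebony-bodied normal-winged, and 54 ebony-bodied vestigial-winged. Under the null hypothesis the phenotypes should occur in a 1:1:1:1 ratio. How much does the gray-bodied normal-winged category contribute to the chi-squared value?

Expected counts for N = 218 under a 1:1:1:1 ratio (total parts = 4):
  gray-bodied normal-winged: 218 × 1/4 = 54.5
  gray-bodied vestigial-winged: 218 × 1/4 = 54.5
  ebony-bodied normal-winged: 218 × 1/4 = 54.5
  ebony-bodied vestigial-winged: 218 × 1/4 = 54.5
Contribution of gray-bodied normal-winged: (46 − 54.5)² / 54.5 = 1.3257

1.326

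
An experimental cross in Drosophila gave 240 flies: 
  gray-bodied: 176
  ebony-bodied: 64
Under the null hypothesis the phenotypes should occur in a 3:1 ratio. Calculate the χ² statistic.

Total ratio parts = 4. Expected numbers out of 240:
  gray-bodied: 240 × 3/4 = 180
  ebony-bodied: 240 × 1/4 = 60
χ² = Σ (O − E)² / E
  gray-bodied: (176 − 180)² / 180 = 0.0889
  ebony-bodied: (64 − 60)² / 60 = 0.2667
χ² = 0.0889 + 0.2667 = 0.3556 ≈ 0.356

0.356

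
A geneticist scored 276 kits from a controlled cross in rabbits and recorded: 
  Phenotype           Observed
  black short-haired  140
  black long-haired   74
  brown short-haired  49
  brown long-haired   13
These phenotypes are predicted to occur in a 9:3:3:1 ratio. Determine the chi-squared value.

12.258

Total ratio parts = 16. Expected numbers out of 276:
  black short-haired: 276 × 9/16 = 155.25
  black long-haired: 276 × 3/16 = 51.75
  brown short-haired: 276 × 3/16 = 51.75
  brown long-haired: 276 × 1/16 = 17.25
χ² = Σ (O − E)² / E
  black short-haired: (140 − 155.25)² / 155.25 = 1.4980
  black long-haired: (74 − 51.75)² / 51.75 = 9.5664
  brown short-haired: (49 − 51.75)² / 51.75 = 0.1461
  brown long-haired: (13 − 17.25)² / 17.25 = 1.0471
χ² = 1.4980 + 9.5664 + 0.1461 + 1.0471 = 12.2576 ≈ 12.258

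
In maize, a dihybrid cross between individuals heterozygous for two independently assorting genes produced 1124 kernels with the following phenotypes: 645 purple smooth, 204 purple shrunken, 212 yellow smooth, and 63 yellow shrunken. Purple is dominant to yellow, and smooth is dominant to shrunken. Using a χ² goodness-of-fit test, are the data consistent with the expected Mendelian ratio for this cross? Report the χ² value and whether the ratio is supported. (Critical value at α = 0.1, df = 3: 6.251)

A dihybrid F₂ with independent assortment and complete dominance at both loci gives a 9:3:3:1 phenotypic ratio.
Under the 9:3:3:1 hypothesis (Σ ratio = 16, N = 1124):
  purple smooth: 1124 × 9/16 = 632.25
  purple shrunken: 1124 × 3/16 = 210.75
  yellow smooth: 1124 × 3/16 = 210.75
  yellow shrunken: 1124 × 1/16 = 70.25
χ² = Σ (O − E)² / E
  purple smooth: (645 − 632.25)² / 632.25 = 0.2571
  purple shrunken: (204 − 210.75)² / 210.75 = 0.2162
  yellow smooth: (212 − 210.75)² / 210.75 = 0.0074
  yellow shrunken: (63 − 70.25)² / 70.25 = 0.7482
χ² = 0.2571 + 0.2162 + 0.0074 + 0.7482 = 1.2289 ≈ 1.229
Degrees of freedom = 4 − 1 = 3; critical value at α = 0.1 is 6.251.
Since 1.229 < 6.251, we fail to reject the null hypothesis — the data are consistent with the 9:3:3:1 ratio.

1.229; consistent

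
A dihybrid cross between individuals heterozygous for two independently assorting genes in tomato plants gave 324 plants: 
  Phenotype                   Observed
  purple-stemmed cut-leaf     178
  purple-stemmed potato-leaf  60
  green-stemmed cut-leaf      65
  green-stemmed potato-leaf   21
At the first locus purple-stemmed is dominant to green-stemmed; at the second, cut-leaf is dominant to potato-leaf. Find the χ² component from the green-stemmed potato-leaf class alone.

0.028

A dihybrid F₂ with independent assortment and complete dominance at both loci gives a 9:3:3:1 phenotypic ratio.
Under the 9:3:3:1 hypothesis (Σ ratio = 16, N = 324):
  purple-stemmed cut-leaf: 324 × 9/16 = 182.25
  purple-stemmed potato-leaf: 324 × 3/16 = 60.75
  green-stemmed cut-leaf: 324 × 3/16 = 60.75
  green-stemmed potato-leaf: 324 × 1/16 = 20.25
Contribution of green-stemmed potato-leaf: (21 − 20.25)² / 20.25 = 0.0278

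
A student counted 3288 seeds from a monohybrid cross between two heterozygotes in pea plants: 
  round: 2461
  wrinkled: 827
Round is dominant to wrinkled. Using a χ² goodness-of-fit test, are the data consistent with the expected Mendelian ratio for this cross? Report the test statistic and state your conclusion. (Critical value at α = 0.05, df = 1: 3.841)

For a monohybrid cross between heterozygotes with complete dominance, the expected phenotypic ratio is 3:1.
Total ratio parts = 4. Expected numbers out of 3288:
  round: 3288 × 3/4 = 2466
  wrinkled: 3288 × 1/4 = 822
χ² = Σ (O − E)² / E
  round: (2461 − 2466)² / 2466 = 0.0101
  wrinkled: (827 − 822)² / 822 = 0.0304
χ² = 0.0101 + 0.0304 = 0.0405 ≈ 0.041
Degrees of freedom = 2 − 1 = 1; critical value at α = 0.05 is 3.841.
Since 0.041 < 3.841, we fail to reject the null hypothesis — the data are consistent with the 3:1 ratio.

0.041; consistent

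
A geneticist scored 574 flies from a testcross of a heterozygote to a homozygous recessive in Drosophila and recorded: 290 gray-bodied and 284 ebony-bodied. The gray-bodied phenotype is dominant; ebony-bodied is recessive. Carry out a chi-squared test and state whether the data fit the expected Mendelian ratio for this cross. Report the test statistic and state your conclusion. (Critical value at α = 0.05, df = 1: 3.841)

A testcross of a heterozygote (Aa × aa) gives a 1:1 phenotypic ratio.
The 1:1 ratio has 2 parts, so with N = 574 the expected counts are:
  gray-bodied: 574 × 1/2 = 287
  ebony-bodied: 574 × 1/2 = 287
χ² = Σ (O − E)² / E
  gray-bodied: (290 − 287)² / 287 = 0.0314
  ebony-bodied: (284 − 287)² / 287 = 0.0314
χ² = 0.0314 + 0.0314 = 0.0628 ≈ 0.063
Degrees of freedom = 2 − 1 = 1; critical value at α = 0.05 is 3.841.
Since 0.063 < 3.841, we fail to reject the null hypothesis — the data are consistent with the 1:1 ratio.

0.063; consistent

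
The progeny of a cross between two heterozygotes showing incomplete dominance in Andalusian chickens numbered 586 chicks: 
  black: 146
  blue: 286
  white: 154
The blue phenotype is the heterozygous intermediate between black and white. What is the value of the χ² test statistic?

With incomplete dominance, a heterozygote × heterozygote cross gives a 1:2:1 phenotypic ratio.
The 1:2:1 ratio has 4 parts, so with N = 586 the expected counts are:
  black: 586 × 1/4 = 146.5
  blue: 586 × 2/4 = 293
  white: 586 × 1/4 = 146.5
χ² = Σ (O − E)² / E
  black: (146 − 146.5)² / 146.5 = 0.0017
  blue: (286 − 293)² / 293 = 0.1672
  white: (154 − 146.5)² / 146.5 = 0.3840
χ² = 0.0017 + 0.1672 + 0.3840 = 0.5529 ≈ 0.553

0.553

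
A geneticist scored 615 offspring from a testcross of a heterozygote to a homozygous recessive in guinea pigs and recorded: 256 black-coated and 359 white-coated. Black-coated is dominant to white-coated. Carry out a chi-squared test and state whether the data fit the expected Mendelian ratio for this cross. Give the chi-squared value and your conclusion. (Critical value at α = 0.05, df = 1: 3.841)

17.250; not consistent

A testcross of a heterozygote (Aa × aa) gives a 1:1 phenotypic ratio.
Total ratio parts = 2. Expected numbers out of 615:
  black-coated: 615 × 1/2 = 307.5
  white-coated: 615 × 1/2 = 307.5
χ² = Σ (O − E)² / E
  black-coated: (256 − 307.5)² / 307.5 = 8.6252
  white-coated: (359 − 307.5)² / 307.5 = 8.6252
χ² = 8.6252 + 8.6252 = 17.2504 ≈ 17.250
Degrees of freedom = 2 − 1 = 1; critical value at α = 0.05 is 3.841.
Since 17.250 > 3.841, we reject the null hypothesis — the data do not fit the 1:1 ratio.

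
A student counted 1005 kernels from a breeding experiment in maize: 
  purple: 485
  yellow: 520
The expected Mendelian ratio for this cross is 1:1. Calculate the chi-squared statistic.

Under the 1:1 hypothesis (Σ ratio = 2, N = 1005):
  purple: 1005 × 1/2 = 502.5
  yellow: 1005 × 1/2 = 502.5
χ² = Σ (O − E)² / E
  purple: (485 − 502.5)² / 502.5 = 0.6095
  yellow: (520 − 502.5)² / 502.5 = 0.6095
χ² = 0.6095 + 0.6095 = 1.219

1.219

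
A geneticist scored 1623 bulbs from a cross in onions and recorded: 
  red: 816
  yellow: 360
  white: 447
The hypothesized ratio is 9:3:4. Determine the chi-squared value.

24.677

Total ratio parts = 16. Expected numbers out of 1623:
  red: 1623 × 9/16 = 912.9375
  yellow: 1623 × 3/16 = 304.3125
  white: 1623 × 4/16 = 405.75
χ² = Σ (O − E)² / E
  red: (816 − 912.9375)² / 912.9375 = 10.2930
  yellow: (360 − 304.3125)² / 304.3125 = 10.1905
  white: (447 − 405.75)² / 405.75 = 4.1936
χ² = 10.2930 + 10.1905 + 4.1936 = 24.6771 ≈ 24.677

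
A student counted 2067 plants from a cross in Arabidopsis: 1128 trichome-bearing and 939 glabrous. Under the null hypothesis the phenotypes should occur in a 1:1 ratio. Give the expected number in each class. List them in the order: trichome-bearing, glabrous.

The 1:1 ratio has 2 parts, so with N = 2067 the expected counts are:
  trichome-bearing: 2067 × 1/2 = 1033.5
  glabrous: 2067 × 1/2 = 1033.5

1033.5, 1033.5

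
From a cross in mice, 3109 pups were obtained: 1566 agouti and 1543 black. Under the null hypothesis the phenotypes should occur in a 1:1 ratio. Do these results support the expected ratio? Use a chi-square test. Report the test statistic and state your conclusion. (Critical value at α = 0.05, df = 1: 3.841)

0.170; consistent

Total ratio parts = 2. Expected numbers out of 3109:
  agouti: 3109 × 1/2 = 1554.5
  black: 3109 × 1/2 = 1554.5
χ² = Σ (O − E)² / E
  agouti: (1566 − 1554.5)² / 1554.5 = 0.0851
  black: (1543 − 1554.5)² / 1554.5 = 0.0851
χ² = 0.0851 + 0.0851 = 0.1702 ≈ 0.170
Degrees of freedom = 2 − 1 = 1; critical value at α = 0.05 is 3.841.
Since 0.170 < 3.841, we fail to reject the null hypothesis — the data are consistent with the 1:1 ratio.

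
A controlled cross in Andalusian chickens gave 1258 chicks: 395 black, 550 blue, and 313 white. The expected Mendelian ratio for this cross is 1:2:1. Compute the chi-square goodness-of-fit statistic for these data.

Expected counts for N = 1258 under a 1:2:1 ratio (total parts = 4):
  black: 1258 × 1/4 = 314.5
  blue: 1258 × 2/4 = 629
  white: 1258 × 1/4 = 314.5
χ² = Σ (O − E)² / E
  black: (395 − 314.5)² / 314.5 = 20.6049
  blue: (550 − 629)² / 629 = 9.9221
  white: (313 − 314.5)² / 314.5 = 0.0072
χ² = 20.6049 + 9.9221 + 0.0072 = 30.5342 ≈ 30.534

30.534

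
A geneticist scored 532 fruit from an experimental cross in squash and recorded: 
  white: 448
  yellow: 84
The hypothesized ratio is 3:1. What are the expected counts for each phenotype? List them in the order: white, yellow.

399, 133

Under the 3:1 hypothesis (Σ ratio = 4, N = 532):
  white: 532 × 3/4 = 399
  yellow: 532 × 1/4 = 133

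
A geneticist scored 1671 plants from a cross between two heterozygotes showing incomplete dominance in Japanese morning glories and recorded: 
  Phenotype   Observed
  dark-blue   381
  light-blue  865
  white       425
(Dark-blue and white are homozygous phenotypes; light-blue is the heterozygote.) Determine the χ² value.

With incomplete dominance, a heterozygote × heterozygote cross gives a 1:2:1 phenotypic ratio.
Total ratio parts = 4. Expected numbers out of 1671:
  dark-blue: 1671 × 1/4 = 417.75
  light-blue: 1671 × 2/4 = 835.5
  white: 1671 × 1/4 = 417.75
χ² = Σ (O − E)² / E
  dark-blue: (381 − 417.75)² / 417.75 = 3.2329
  light-blue: (865 − 835.5)² / 835.5 = 1.0416
  white: (425 − 417.75)² / 417.75 = 0.1258
χ² = 3.2329 + 1.0416 + 0.1258 = 4.4003 ≈ 4.400

4.400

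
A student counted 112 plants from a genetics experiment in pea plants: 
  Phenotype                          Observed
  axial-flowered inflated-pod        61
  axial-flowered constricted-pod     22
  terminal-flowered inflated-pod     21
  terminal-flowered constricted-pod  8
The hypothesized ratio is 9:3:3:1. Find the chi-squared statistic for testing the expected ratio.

0.254

Under the 9:3:3:1 hypothesis (Σ ratio = 16, N = 112):
  axial-flowered inflated-pod: 112 × 9/16 = 63
  axial-flowered constricted-pod: 112 × 3/16 = 21
  terminal-flowered inflated-pod: 112 × 3/16 = 21
  terminal-flowered constricted-pod: 112 × 1/16 = 7
χ² = Σ (O − E)² / E
  axial-flowered inflated-pod: (61 − 63)² / 63 = 0.0635
  axial-flowered constricted-pod: (22 − 21)² / 21 = 0.0476
  terminal-flowered inflated-pod: (21 − 21)² / 21 = 0.0000
  terminal-flowered constricted-pod: (8 − 7)² / 7 = 0.1429
χ² = 0.0635 + 0.0476 + 0.0000 + 0.1429 = 0.254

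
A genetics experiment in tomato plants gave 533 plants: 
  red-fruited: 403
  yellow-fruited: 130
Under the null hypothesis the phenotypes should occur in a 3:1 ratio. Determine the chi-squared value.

Total ratio parts = 4. Expected numbers out of 533:
  red-fruited: 533 × 3/4 = 399.75
  yellow-fruited: 533 × 1/4 = 133.25
χ² = Σ (O − E)² / E
  red-fruited: (403 − 399.75)² / 399.75 = 0.0264
  yellow-fruited: (130 − 133.25)² / 133.25 = 0.0793
χ² = 0.0264 + 0.0793 = 0.1057 ≈ 0.106

0.106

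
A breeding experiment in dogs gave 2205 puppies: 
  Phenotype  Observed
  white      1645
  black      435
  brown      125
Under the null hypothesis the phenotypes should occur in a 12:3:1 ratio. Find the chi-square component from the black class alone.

Expected counts for N = 2205 under a 12:3:1 ratio (total parts = 16):
  white: 2205 × 12/16 = 1653.75
  black: 2205 × 3/16 = 413.4375
  brown: 2205 × 1/16 = 137.8125
Contribution of black: (435 − 413.4375)² / 413.4375 = 1.1246

1.125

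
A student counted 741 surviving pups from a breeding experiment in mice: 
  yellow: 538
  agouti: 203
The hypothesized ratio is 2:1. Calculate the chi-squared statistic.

The 2:1 ratio has 3 parts, so with N = 741 the expected counts are:
  yellow: 741 × 2/3 = 494
  agouti: 741 × 1/3 = 247
χ² = Σ (O − E)² / E
  yellow: (538 − 494)² / 494 = 3.9190
  agouti: (203 − 247)² / 247 = 7.8381
χ² = 3.9190 + 7.8381 = 11.7571 ≈ 11.757

11.757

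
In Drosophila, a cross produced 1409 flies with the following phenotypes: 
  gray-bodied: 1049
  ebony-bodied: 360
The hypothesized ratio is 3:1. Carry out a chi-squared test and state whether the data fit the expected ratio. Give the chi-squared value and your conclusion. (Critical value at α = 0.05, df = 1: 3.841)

0.227; consistent

Total ratio parts = 4. Expected numbers out of 1409:
  gray-bodied: 1409 × 3/4 = 1056.75
  ebony-bodied: 1409 × 1/4 = 352.25
χ² = Σ (O − E)² / E
  gray-bodied: (1049 − 1056.75)² / 1056.75 = 0.0568
  ebony-bodied: (360 − 352.25)² / 352.25 = 0.1705
χ² = 0.0568 + 0.1705 = 0.2273 ≈ 0.227
Degrees of freedom = 2 − 1 = 1; critical value at α = 0.05 is 3.841.
Since 0.227 < 3.841, we fail to reject the null hypothesis — the data are consistent with the 3:1 ratio.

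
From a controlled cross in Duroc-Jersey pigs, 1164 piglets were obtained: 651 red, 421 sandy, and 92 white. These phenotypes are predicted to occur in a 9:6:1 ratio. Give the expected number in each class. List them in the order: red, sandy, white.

654.75, 436.5, 72.75

Under the 9:6:1 hypothesis (Σ ratio = 16, N = 1164):
  red: 1164 × 9/16 = 654.75
  sandy: 1164 × 6/16 = 436.5
  white: 1164 × 1/16 = 72.75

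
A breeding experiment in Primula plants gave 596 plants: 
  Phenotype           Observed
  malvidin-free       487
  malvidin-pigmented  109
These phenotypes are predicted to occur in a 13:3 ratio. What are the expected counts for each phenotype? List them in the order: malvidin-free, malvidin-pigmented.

Expected counts for N = 596 under a 13:3 ratio (total parts = 16):
  malvidin-free: 596 × 13/16 = 484.25
  malvidin-pigmented: 596 × 3/16 = 111.75

484.25, 111.75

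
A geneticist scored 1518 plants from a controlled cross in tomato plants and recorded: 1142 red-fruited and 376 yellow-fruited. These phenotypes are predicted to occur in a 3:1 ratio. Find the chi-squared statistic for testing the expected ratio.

The 3:1 ratio has 4 parts, so with N = 1518 the expected counts are:
  red-fruited: 1518 × 3/4 = 1138.5
  yellow-fruited: 1518 × 1/4 = 379.5
χ² = Σ (O − E)² / E
  red-fruited: (1142 − 1138.5)² / 1138.5 = 0.0108
  yellow-fruited: (376 − 379.5)² / 379.5 = 0.0323
χ² = 0.0108 + 0.0323 = 0.0431 ≈ 0.043

0.043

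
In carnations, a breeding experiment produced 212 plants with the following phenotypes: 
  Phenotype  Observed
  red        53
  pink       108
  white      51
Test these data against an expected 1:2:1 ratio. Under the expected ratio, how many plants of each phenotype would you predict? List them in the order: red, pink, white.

The 1:2:1 ratio has 4 parts, so with N = 212 the expected counts are:
  red: 212 × 1/4 = 53
  pink: 212 × 2/4 = 106
  white: 212 × 1/4 = 53

53, 106, 53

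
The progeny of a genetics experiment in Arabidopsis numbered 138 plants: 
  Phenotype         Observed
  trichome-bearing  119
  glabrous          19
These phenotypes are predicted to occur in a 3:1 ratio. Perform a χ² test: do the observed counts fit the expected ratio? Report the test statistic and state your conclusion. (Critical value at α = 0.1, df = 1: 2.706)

Expected counts for N = 138 under a 3:1 ratio (total parts = 4):
  trichome-bearing: 138 × 3/4 = 103.5
  glabrous: 138 × 1/4 = 34.5
χ² = Σ (O − E)² / E
  trichome-bearing: (119 − 103.5)² / 103.5 = 2.3213
  glabrous: (19 − 34.5)² / 34.5 = 6.9638
χ² = 2.3213 + 6.9638 = 9.2851 ≈ 9.285
Degrees of freedom = 2 − 1 = 1; critical value at α = 0.1 is 2.706.
Since 9.285 > 2.706, we reject the null hypothesis — the data do not fit the 3:1 ratio.

9.285; not consistent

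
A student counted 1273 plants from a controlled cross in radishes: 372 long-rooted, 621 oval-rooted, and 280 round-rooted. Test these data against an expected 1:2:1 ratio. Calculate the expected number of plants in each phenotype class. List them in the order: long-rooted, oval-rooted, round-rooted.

318.25, 636.5, 318.25

Expected counts for N = 1273 under a 1:2:1 ratio (total parts = 4):
  long-rooted: 1273 × 1/4 = 318.25
  oval-rooted: 1273 × 2/4 = 636.5
  round-rooted: 1273 × 1/4 = 318.25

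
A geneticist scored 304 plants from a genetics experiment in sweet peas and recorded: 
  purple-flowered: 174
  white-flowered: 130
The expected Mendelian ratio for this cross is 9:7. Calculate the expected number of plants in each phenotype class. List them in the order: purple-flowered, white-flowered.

171, 133

Total ratio parts = 16. Expected numbers out of 304:
  purple-flowered: 304 × 9/16 = 171
  white-flowered: 304 × 7/16 = 133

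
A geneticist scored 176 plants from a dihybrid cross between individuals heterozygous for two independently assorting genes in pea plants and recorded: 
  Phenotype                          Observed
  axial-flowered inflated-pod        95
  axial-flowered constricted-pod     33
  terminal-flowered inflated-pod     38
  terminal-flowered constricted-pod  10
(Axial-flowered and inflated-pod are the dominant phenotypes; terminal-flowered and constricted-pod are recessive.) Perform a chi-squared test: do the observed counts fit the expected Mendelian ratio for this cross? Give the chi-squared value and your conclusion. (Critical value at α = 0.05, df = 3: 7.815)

A dihybrid F₂ with independent assortment and complete dominance at both loci gives a 9:3:3:1 phenotypic ratio.
Expected counts for N = 176 under a 9:3:3:1 ratio (total parts = 16):
  axial-flowered inflated-pod: 176 × 9/16 = 99
  axial-flowered constricted-pod: 176 × 3/16 = 33
  terminal-flowered inflated-pod: 176 × 3/16 = 33
  terminal-flowered constricted-pod: 176 × 1/16 = 11
χ² = Σ (O − E)² / E
  axial-flowered inflated-pod: (95 − 99)² / 99 = 0.1616
  axial-flowered constricted-pod: (33 − 33)² / 33 = 0.0000
  terminal-flowered inflated-pod: (38 − 33)² / 33 = 0.7576
  terminal-flowered constricted-pod: (10 − 11)² / 11 = 0.0909
χ² = 0.1616 + 0.0000 + 0.7576 + 0.0909 = 1.0101 ≈ 1.010
Degrees of freedom = 4 − 1 = 3; critical value at α = 0.05 is 7.815.
Since 1.010 < 7.815, we fail to reject the null hypothesis — the data are consistent with the 9:3:3:1 ratio.

1.010; consistent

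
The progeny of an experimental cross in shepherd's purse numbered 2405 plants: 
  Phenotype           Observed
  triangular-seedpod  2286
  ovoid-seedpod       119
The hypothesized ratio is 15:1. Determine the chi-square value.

6.958

The 15:1 ratio has 16 parts, so with N = 2405 the expected counts are:
  triangular-seedpod: 2405 × 15/16 = 2254.6875
  ovoid-seedpod: 2405 × 1/16 = 150.3125
χ² = Σ (O − E)² / E
  triangular-seedpod: (2286 − 2254.6875)² / 2254.6875 = 0.4349
  ovoid-seedpod: (119 − 150.3125)² / 150.3125 = 6.5229
χ² = 0.4349 + 6.5229 = 6.9578 ≈ 6.958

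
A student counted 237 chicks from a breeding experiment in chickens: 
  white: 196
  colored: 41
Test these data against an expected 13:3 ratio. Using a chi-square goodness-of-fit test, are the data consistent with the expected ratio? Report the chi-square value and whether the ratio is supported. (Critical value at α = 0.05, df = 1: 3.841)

Total ratio parts = 16. Expected numbers out of 237:
  white: 237 × 13/16 = 192.5625
  colored: 237 × 3/16 = 44.4375
χ² = Σ (O − E)² / E
  white: (196 − 192.5625)² / 192.5625 = 0.0614
  colored: (41 − 44.4375)² / 44.4375 = 0.2659
χ² = 0.0614 + 0.2659 = 0.3273 ≈ 0.327
Degrees of freedom = 2 − 1 = 1; critical value at α = 0.05 is 3.841.
Since 0.327 < 3.841, we fail to reject the null hypothesis — the data are consistent with the 13:3 ratio.

0.327; consistent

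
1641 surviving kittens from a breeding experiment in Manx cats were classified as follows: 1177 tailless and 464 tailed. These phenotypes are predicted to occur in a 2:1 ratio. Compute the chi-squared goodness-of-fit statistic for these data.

18.891

Total ratio parts = 3. Expected numbers out of 1641:
  tailless: 1641 × 2/3 = 1094
  tailed: 1641 × 1/3 = 547
χ² = Σ (O − E)² / E
  tailless: (1177 − 1094)² / 1094 = 6.2971
  tailed: (464 − 547)² / 547 = 12.5941
χ² = 6.2971 + 12.5941 = 18.8912 ≈ 18.891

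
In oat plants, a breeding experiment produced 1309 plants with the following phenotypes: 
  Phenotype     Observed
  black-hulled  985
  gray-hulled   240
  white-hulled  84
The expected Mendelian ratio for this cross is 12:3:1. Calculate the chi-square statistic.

0.190

Total ratio parts = 16. Expected numbers out of 1309:
  black-hulled: 1309 × 12/16 = 981.75
  gray-hulled: 1309 × 3/16 = 245.4375
  white-hulled: 1309 × 1/16 = 81.8125
χ² = Σ (O − E)² / E
  black-hulled: (985 − 981.75)² / 981.75 = 0.0108
  gray-hulled: (240 − 245.4375)² / 245.4375 = 0.1205
  white-hulled: (84 − 81.8125)² / 81.8125 = 0.0585
χ² = 0.0108 + 0.1205 + 0.0585 = 0.1898 ≈ 0.190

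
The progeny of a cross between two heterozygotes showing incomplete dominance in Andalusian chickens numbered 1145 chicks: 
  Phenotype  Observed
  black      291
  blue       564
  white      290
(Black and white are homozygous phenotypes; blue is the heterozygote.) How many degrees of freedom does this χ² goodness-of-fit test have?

2

With incomplete dominance, a heterozygote × heterozygote cross gives a 1:2:1 phenotypic ratio.
A goodness-of-fit test with 3 phenotype classes has df = 3 − 1 = 2.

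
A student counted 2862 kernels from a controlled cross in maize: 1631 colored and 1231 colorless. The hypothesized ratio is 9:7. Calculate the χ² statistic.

0.634

Expected counts for N = 2862 under a 9:7 ratio (total parts = 16):
  colored: 2862 × 9/16 = 1609.875
  colorless: 2862 × 7/16 = 1252.125
χ² = Σ (O − E)² / E
  colored: (1631 − 1609.875)² / 1609.875 = 0.2772
  colorless: (1231 − 1252.125)² / 1252.125 = 0.3564
χ² = 0.2772 + 0.3564 = 0.6336 ≈ 0.634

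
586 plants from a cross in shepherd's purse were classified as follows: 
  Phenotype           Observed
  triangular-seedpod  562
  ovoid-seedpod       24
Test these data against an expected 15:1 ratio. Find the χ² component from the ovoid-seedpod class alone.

Under the 15:1 hypothesis (Σ ratio = 16, N = 586):
  triangular-seedpod: 586 × 15/16 = 549.375
  ovoid-seedpod: 586 × 1/16 = 36.625
Contribution of ovoid-seedpod: (24 − 36.625)² / 36.625 = 4.3520

4.352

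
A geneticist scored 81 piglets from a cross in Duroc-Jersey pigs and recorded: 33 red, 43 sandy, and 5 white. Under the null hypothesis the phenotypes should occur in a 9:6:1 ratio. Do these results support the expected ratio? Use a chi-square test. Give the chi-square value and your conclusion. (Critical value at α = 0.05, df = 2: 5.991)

Under the 9:6:1 hypothesis (Σ ratio = 16, N = 81):
  red: 81 × 9/16 = 45.5625
  sandy: 81 × 6/16 = 30.375
  white: 81 × 1/16 = 5.0625
χ² = Σ (O − E)² / E
  red: (33 − 45.5625)² / 45.5625 = 3.4637
  sandy: (43 − 30.375)² / 30.375 = 5.2474
  white: (5 − 5.0625)² / 5.0625 = 0.0008
χ² = 3.4637 + 5.2474 + 0.0008 = 8.7119 ≈ 8.712
Degrees of freedom = 3 − 1 = 2; critical value at α = 0.05 is 5.991.
Since 8.712 > 5.991, we reject the null hypothesis — the data do not fit the 9:6:1 ratio.

8.712; not consistent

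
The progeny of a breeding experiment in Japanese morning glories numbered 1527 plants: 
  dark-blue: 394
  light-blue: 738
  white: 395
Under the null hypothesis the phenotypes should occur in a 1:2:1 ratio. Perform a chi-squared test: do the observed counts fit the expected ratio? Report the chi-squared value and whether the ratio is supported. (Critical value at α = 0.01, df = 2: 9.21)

1.705; consistent

Under the 1:2:1 hypothesis (Σ ratio = 4, N = 1527):
  dark-blue: 1527 × 1/4 = 381.75
  light-blue: 1527 × 2/4 = 763.5
  white: 1527 × 1/4 = 381.75
χ² = Σ (O − E)² / E
  dark-blue: (394 − 381.75)² / 381.75 = 0.3931
  light-blue: (738 − 763.5)² / 763.5 = 0.8517
  white: (395 − 381.75)² / 381.75 = 0.4599
χ² = 0.3931 + 0.8517 + 0.4599 = 1.7047 ≈ 1.705
Degrees of freedom = 3 − 1 = 2; critical value at α = 0.01 is 9.21.
Since 1.705 < 9.21, we fail to reject the null hypothesis — the data are consistent with the 1:2:1 ratio.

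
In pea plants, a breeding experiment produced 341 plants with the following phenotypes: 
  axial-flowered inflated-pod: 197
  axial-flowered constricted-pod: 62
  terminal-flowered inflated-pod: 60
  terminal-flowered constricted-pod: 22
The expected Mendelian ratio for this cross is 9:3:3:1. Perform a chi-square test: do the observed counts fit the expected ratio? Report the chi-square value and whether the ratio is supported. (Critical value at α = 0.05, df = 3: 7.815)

0.464; consistent

Under the 9:3:3:1 hypothesis (Σ ratio = 16, N = 341):
  axial-flowered inflated-pod: 341 × 9/16 = 191.8125
  axial-flowered constricted-pod: 341 × 3/16 = 63.9375
  terminal-flowered inflated-pod: 341 × 3/16 = 63.9375
  terminal-flowered constricted-pod: 341 × 1/16 = 21.3125
χ² = Σ (O − E)² / E
  axial-flowered inflated-pod: (197 − 191.8125)² / 191.8125 = 0.1403
  axial-flowered constricted-pod: (62 − 63.9375)² / 63.9375 = 0.0587
  terminal-flowered inflated-pod: (60 − 63.9375)² / 63.9375 = 0.2425
  terminal-flowered constricted-pod: (22 − 21.3125)² / 21.3125 = 0.0222
χ² = 0.1403 + 0.0587 + 0.2425 + 0.0222 = 0.4637 ≈ 0.464
Degrees of freedom = 4 − 1 = 3; critical value at α = 0.05 is 7.815.
Since 0.464 < 7.815, we fail to reject the null hypothesis — the data are consistent with the 9:3:3:1 ratio.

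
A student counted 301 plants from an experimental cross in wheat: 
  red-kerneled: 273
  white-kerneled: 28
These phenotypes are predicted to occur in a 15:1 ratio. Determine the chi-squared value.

4.786

Total ratio parts = 16. Expected numbers out of 301:
  red-kerneled: 301 × 15/16 = 282.1875
  white-kerneled: 301 × 1/16 = 18.8125
χ² = Σ (O − E)² / E
  red-kerneled: (273 − 282.1875)² / 282.1875 = 0.2991
  white-kerneled: (28 − 18.8125)² / 18.8125 = 4.4869
χ² = 0.2991 + 4.4869 = 4.786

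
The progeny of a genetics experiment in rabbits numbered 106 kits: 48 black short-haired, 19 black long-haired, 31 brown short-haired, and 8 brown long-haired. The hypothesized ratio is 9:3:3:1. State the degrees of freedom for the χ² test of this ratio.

A goodness-of-fit test with 4 phenotype classes has df = 4 − 1 = 3.

3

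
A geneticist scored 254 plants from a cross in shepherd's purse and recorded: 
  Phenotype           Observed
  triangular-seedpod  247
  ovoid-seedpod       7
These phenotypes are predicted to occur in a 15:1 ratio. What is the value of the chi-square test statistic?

The 15:1 ratio has 16 parts, so with N = 254 the expected counts are:
  triangular-seedpod: 254 × 15/16 = 238.125
  ovoid-seedpod: 254 × 1/16 = 15.875
χ² = Σ (O − E)² / E
  triangular-seedpod: (247 − 238.125)² / 238.125 = 0.3308
  ovoid-seedpod: (7 − 15.875)² / 15.875 = 4.9616
χ² = 0.3308 + 4.9616 = 5.2924 ≈ 5.292

5.292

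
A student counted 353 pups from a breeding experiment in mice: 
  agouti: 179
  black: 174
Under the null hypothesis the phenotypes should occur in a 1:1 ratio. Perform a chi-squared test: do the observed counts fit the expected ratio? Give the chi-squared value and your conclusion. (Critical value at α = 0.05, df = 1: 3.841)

0.071; consistent

Expected counts for N = 353 under a 1:1 ratio (total parts = 2):
  agouti: 353 × 1/2 = 176.5
  black: 353 × 1/2 = 176.5
χ² = Σ (O − E)² / E
  agouti: (179 − 176.5)² / 176.5 = 0.0354
  black: (174 − 176.5)² / 176.5 = 0.0354
χ² = 0.0354 + 0.0354 = 0.0708 ≈ 0.071
Degrees of freedom = 2 − 1 = 1; critical value at α = 0.05 is 3.841.
Since 0.071 < 3.841, we fail to reject the null hypothesis — the data are consistent with the 1:1 ratio.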